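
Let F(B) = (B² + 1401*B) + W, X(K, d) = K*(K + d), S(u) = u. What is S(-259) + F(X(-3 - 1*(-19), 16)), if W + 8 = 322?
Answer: 979511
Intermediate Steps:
W = 314 (W = -8 + 322 = 314)
F(B) = 314 + B² + 1401*B (F(B) = (B² + 1401*B) + 314 = 314 + B² + 1401*B)
S(-259) + F(X(-3 - 1*(-19), 16)) = -259 + (314 + ((-3 - 1*(-19))*((-3 - 1*(-19)) + 16))² + 1401*((-3 - 1*(-19))*((-3 - 1*(-19)) + 16))) = -259 + (314 + ((-3 + 19)*((-3 + 19) + 16))² + 1401*((-3 + 19)*((-3 + 19) + 16))) = -259 + (314 + (16*(16 + 16))² + 1401*(16*(16 + 16))) = -259 + (314 + (16*32)² + 1401*(16*32)) = -259 + (314 + 512² + 1401*512) = -259 + (314 + 262144 + 717312) = -259 + 979770 = 979511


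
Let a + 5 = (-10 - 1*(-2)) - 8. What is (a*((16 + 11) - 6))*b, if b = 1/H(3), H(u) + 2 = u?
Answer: -441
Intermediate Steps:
H(u) = -2 + u
b = 1 (b = 1/(-2 + 3) = 1/1 = 1)
a = -21 (a = -5 + ((-10 - 1*(-2)) - 8) = -5 + ((-10 + 2) - 8) = -5 + (-8 - 8) = -5 - 16 = -21)
(a*((16 + 11) - 6))*b = -21*((16 + 11) - 6)*1 = -21*(27 - 6)*1 = -21*21*1 = -441*1 = -441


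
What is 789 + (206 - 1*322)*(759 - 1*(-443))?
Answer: -138643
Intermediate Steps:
789 + (206 - 1*322)*(759 - 1*(-443)) = 789 + (206 - 322)*(759 + 443) = 789 - 116*1202 = 789 - 139432 = -138643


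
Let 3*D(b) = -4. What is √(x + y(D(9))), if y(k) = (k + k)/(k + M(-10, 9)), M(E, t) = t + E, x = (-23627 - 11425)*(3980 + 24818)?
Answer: 4*I*√3091371703/7 ≈ 31772.0*I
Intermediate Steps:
D(b) = -4/3 (D(b) = (⅓)*(-4) = -4/3)
x = -1009427496 (x = -35052*28798 = -1009427496)
M(E, t) = E + t
y(k) = 2*k/(-1 + k) (y(k) = (k + k)/(k + (-10 + 9)) = (2*k)/(k - 1) = (2*k)/(-1 + k) = 2*k/(-1 + k))
√(x + y(D(9))) = √(-1009427496 + 2*(-4/3)/(-1 - 4/3)) = √(-1009427496 + 2*(-4/3)/(-7/3)) = √(-1009427496 + 2*(-4/3)*(-3/7)) = √(-1009427496 + 8/7) = √(-7065992464/7) = 4*I*√3091371703/7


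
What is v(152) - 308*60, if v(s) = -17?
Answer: -18497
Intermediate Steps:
v(152) - 308*60 = -17 - 308*60 = -17 - 1*18480 = -17 - 18480 = -18497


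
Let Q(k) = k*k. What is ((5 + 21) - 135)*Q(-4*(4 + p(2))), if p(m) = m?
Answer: -62784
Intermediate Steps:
Q(k) = k**2
((5 + 21) - 135)*Q(-4*(4 + p(2))) = ((5 + 21) - 135)*(-4*(4 + 2))**2 = (26 - 135)*(-4*6)**2 = -109*(-24)**2 = -109*576 = -62784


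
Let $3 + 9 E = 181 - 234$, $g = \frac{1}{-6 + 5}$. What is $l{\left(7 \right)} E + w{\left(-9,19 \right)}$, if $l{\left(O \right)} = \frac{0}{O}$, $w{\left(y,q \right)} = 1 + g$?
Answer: $0$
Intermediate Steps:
$g = -1$ ($g = \frac{1}{-1} = -1$)
$w{\left(y,q \right)} = 0$ ($w{\left(y,q \right)} = 1 - 1 = 0$)
$E = - \frac{56}{9}$ ($E = - \frac{1}{3} + \frac{181 - 234}{9} = - \frac{1}{3} + \frac{1}{9} \left(-53\right) = - \frac{1}{3} - \frac{53}{9} = - \frac{56}{9} \approx -6.2222$)
$l{\left(O \right)} = 0$
$l{\left(7 \right)} E + w{\left(-9,19 \right)} = 0 \left(- \frac{56}{9}\right) + 0 = 0 + 0 = 0$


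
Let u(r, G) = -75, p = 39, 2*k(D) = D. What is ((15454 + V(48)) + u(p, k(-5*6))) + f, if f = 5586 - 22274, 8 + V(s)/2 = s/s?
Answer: -1323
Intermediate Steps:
k(D) = D/2
V(s) = -14 (V(s) = -16 + 2*(s/s) = -16 + 2*1 = -16 + 2 = -14)
f = -16688
((15454 + V(48)) + u(p, k(-5*6))) + f = ((15454 - 14) - 75) - 16688 = (15440 - 75) - 16688 = 15365 - 16688 = -1323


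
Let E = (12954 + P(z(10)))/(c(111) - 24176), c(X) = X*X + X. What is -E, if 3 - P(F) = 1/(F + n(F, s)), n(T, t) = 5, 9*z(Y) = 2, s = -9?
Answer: 304485/275984 ≈ 1.1033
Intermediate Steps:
z(Y) = 2/9 (z(Y) = (⅑)*2 = 2/9)
P(F) = 3 - 1/(5 + F) (P(F) = 3 - 1/(F + 5) = 3 - 1/(5 + F))
c(X) = X + X² (c(X) = X² + X = X + X²)
E = -304485/275984 (E = (12954 + (14 + 3*(2/9))/(5 + 2/9))/(111*(1 + 111) - 24176) = (12954 + (14 + ⅔)/(47/9))/(111*112 - 24176) = (12954 + (9/47)*(44/3))/(12432 - 24176) = (12954 + 132/47)/(-11744) = (608970/47)*(-1/11744) = -304485/275984 ≈ -1.1033)
-E = -1*(-304485/275984) = 304485/275984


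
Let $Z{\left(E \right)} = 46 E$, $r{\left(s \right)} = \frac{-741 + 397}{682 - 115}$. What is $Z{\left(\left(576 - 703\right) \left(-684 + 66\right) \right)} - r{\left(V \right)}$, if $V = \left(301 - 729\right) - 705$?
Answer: $\frac{2047072196}{567} \approx 3.6104 \cdot 10^{6}$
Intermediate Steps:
$V = -1133$ ($V = -428 - 705 = -1133$)
$r{\left(s \right)} = - \frac{344}{567}$
$Z{\left(\left(576 - 703\right) \left(-684 + 66\right) \right)} - r{\left(V \right)} = 46 \left(576 - 703\right) \left(-684 + 66\right) - - \frac{344}{567} = 46 \left(\left(-127\right) \left(-618\right)\right) + \frac{344}{567} = 46 \cdot 78486 + \frac{344}{567} = 3610356 + \frac{344}{567} = \frac{2047072196}{567}$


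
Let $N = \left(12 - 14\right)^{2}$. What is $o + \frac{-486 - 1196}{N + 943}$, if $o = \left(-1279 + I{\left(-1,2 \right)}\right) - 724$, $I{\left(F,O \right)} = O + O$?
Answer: $- \frac{1894735}{947} \approx -2000.8$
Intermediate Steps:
$I{\left(F,O \right)} = 2 O$
$N = 4$ ($N = \left(-2\right)^{2} = 4$)
$o = -1999$ ($o = \left(-1279 + 2 \cdot 2\right) - 724 = \left(-1279 + 4\right) - 724 = -1275 - 724 = -1999$)
$o + \frac{-486 - 1196}{N + 943} = -1999 + \frac{-486 - 1196}{4 + 943} = -1999 - \frac{1682}{947} = - \frac{1894735}{947}$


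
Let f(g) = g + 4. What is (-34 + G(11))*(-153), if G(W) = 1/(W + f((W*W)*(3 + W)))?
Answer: 8890065/1709 ≈ 5201.9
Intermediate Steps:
f(g) = 4 + g
G(W) = 1/(4 + W + W²*(3 + W)) (G(W) = 1/(W + (4 + (W*W)*(3 + W))) = 1/(W + (4 + W²*(3 + W))) = 1/(4 + W + W²*(3 + W)))
(-34 + G(11))*(-153) = (-34 + 1/(4 + 11 + 11²*(3 + 11)))*(-153) = (-34 + 1/(4 + 11 + 121*14))*(-153) = (-34 + 1/(4 + 11 + 1694))*(-153) = (-34 + 1/1709)*(-153) = -58105/1709*(-153) = 8890065/1709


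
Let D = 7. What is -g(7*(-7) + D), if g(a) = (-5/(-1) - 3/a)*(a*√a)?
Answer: 213*I*√42 ≈ 1380.4*I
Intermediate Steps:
g(a) = a^(3/2)*(5 - 3/a) (g(a) = (-5*(-1) - 3/a)*a^(3/2) = (5 - 3/a)*a^(3/2) = a^(3/2)*(5 - 3/a))
-g(7*(-7) + D) = -√(7*(-7) + 7)*(-3 + 5*(7*(-7) + 7)) = -√(-49 + 7)*(-3 + 5*(-49 + 7)) = -√(-42)*(-3 + 5*(-42)) = -I*√42*(-3 - 210) = -I*√42*(-213) = -(-213)*I*√42 = 213*I*√42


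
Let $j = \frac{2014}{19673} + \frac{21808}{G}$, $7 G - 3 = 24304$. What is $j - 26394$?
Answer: $- \frac{12618337224948}{478191611} \approx -26388.0$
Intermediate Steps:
$G = \frac{24307}{7}$ ($G = \frac{3}{7} + \frac{1}{7} \cdot 24304 = \frac{3}{7} + 3472 = \frac{24307}{7} \approx 3472.4$)
$j = \frac{3052155786}{478191611}$ ($j = \frac{2014}{19673} + \frac{21808}{\frac{24307}{7}} = 2014 \cdot \frac{1}{19673} + 21808 \cdot \frac{7}{24307} = \frac{2014}{19673} + \frac{152656}{24307} = \frac{3052155786}{478191611} \approx 6.3827$)
$j - 26394 = \frac{3052155786}{478191611} - 26394 = - \frac{12618337224948}{478191611}$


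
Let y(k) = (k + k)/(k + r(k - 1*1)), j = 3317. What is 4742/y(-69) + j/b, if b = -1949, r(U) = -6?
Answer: 115450684/44827 ≈ 2575.5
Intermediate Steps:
y(k) = 2*k/(-6 + k) (y(k) = (k + k)/(k - 6) = (2*k)/(-6 + k) = 2*k/(-6 + k))
4742/y(-69) + j/b = 4742/((2*(-69)/(-6 - 69))) + 3317/(-1949) = 4742/((2*(-69)/(-75))) + 3317*(-1/1949) = 4742/((2*(-69)*(-1/75))) - 3317/1949 = 4742/(46/25) - 3317/1949 = 4742*(25/46) - 3317/1949 = 59275/23 - 3317/1949 = 115450684/44827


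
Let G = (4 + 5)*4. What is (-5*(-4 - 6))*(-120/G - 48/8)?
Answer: -1400/3 ≈ -466.67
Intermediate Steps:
G = 36 (G = 9*4 = 36)
(-5*(-4 - 6))*(-120/G - 48/8) = (-5*(-4 - 6))*(-120/36 - 48/8) = (-5*(-10))*(-120*1/36 - 48*⅛) = 50*(-10/3 - 6) = 50*(-28/3) = -1400/3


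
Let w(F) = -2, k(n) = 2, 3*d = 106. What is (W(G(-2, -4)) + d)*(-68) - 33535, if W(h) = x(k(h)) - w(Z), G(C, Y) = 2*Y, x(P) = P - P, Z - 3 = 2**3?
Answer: -108221/3 ≈ -36074.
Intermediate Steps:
d = 106/3 (d = (1/3)*106 = 106/3 ≈ 35.333)
Z = 11 (Z = 3 + 2**3 = 3 + 8 = 11)
x(P) = 0
W(h) = 2 (W(h) = 0 - 1*(-2) = 0 + 2 = 2)
(W(G(-2, -4)) + d)*(-68) - 33535 = (2 + 106/3)*(-68) - 33535 = (112/3)*(-68) - 33535 = -7616/3 - 33535 = -108221/3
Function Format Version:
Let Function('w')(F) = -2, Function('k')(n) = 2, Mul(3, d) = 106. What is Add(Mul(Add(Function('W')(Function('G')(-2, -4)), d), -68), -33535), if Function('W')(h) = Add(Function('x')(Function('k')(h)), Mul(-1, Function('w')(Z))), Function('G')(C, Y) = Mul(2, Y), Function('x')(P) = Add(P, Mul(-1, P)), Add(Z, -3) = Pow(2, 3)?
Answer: Rational(-108221, 3) ≈ -36074.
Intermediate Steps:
d = Rational(106, 3) (d = Mul(Rational(1, 3), 106) = Rational(106, 3) ≈ 35.333)
Z = 11 (Z = Add(3, Pow(2, 3)) = Add(3, 8) = 11)
Function('x')(P) = 0
Function('W')(h) = 2 (Function('W')(h) = Add(0, Mul(-1, -2)) = Add(0, 2) = 2)
Add(Mul(Add(Function('W')(Function('G')(-2, -4)), d), -68), -33535) = Add(Mul(Add(2, Rational(106, 3)), -68), -33535) = Add(Mul(Rational(112, 3), -68), -33535) = Add(Rational(-7616, 3), -33535) = Rational(-108221, 3)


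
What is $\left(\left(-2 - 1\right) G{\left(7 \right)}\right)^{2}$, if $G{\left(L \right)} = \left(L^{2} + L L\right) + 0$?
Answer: $86436$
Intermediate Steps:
$G{\left(L \right)} = 2 L^{2}$ ($G{\left(L \right)} = \left(L^{2} + L^{2}\right) + 0 = 2 L^{2} + 0 = 2 L^{2}$)
$\left(\left(-2 - 1\right) G{\left(7 \right)}\right)^{2} = \left(\left(-2 - 1\right) 2 \cdot 7^{2}\right)^{2} = \left(\left(-2 - 1\right) 2 \cdot 49\right)^{2} = \left(\left(-3\right) 98\right)^{2} = \left(-294\right)^{2} = 86436$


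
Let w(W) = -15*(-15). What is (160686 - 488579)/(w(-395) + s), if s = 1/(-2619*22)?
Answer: -18892538874/12964049 ≈ -1457.3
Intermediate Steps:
w(W) = 225
s = -1/57618 (s = 1/(-57618) = -1/57618 ≈ -1.7356e-5)
(160686 - 488579)/(w(-395) + s) = (160686 - 488579)/(225 - 1/57618) = -327893/12964049/57618 = -327893*57618/12964049 = -18892538874/12964049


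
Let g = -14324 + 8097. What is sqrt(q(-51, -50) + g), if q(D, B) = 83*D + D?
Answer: I*sqrt(10511) ≈ 102.52*I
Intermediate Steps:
g = -6227
q(D, B) = 84*D
sqrt(q(-51, -50) + g) = sqrt(84*(-51) - 6227) = sqrt(-4284 - 6227) = sqrt(-10511) = I*sqrt(10511)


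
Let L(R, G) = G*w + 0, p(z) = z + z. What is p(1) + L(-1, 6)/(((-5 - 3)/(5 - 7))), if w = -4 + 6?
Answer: 5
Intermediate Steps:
w = 2
p(z) = 2*z
L(R, G) = 2*G (L(R, G) = G*2 + 0 = 2*G + 0 = 2*G)
p(1) + L(-1, 6)/(((-5 - 3)/(5 - 7))) = 2*1 + (2*6)/(((-5 - 3)/(5 - 7))) = 2 + 12/((-8/(-2))) = 2 + 12/((-8*(-1/2))) = 2 + 12/4 = 2 + 12*(1/4) = 2 + 3 = 5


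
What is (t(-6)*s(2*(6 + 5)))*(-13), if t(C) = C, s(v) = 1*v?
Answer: 1716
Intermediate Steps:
s(v) = v
(t(-6)*s(2*(6 + 5)))*(-13) = -12*(6 + 5)*(-13) = -12*11*(-13) = -6*22*(-13) = -132*(-13) = 1716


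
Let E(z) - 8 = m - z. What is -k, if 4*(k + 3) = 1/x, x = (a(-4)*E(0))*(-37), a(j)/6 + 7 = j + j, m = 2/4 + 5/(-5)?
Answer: 299699/99900 ≈ 3.0000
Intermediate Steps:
m = -½ (m = 2*(¼) + 5*(-⅕) = ½ - 1 = -½ ≈ -0.50000)
E(z) = 15/2 - z (E(z) = 8 + (-½ - z) = 15/2 - z)
a(j) = -42 + 12*j (a(j) = -42 + 6*(j + j) = -42 + 6*(2*j) = -42 + 12*j)
x = 24975 (x = ((-42 + 12*(-4))*(15/2 - 1*0))*(-37) = ((-42 - 48)*(15/2 + 0))*(-37) = -90*15/2*(-37) = -675*(-37) = 24975)
k = -299699/99900 (k = -3 + (¼)/24975 = -3 + (¼)*(1/24975) = -3 + 1/99900 = -299699/99900 ≈ -3.0000)
-k = -1*(-299699/99900) = 299699/99900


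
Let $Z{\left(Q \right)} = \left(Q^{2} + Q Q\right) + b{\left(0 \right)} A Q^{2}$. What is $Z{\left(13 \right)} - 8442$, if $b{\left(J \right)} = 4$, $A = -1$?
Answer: $-8780$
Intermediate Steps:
$Z{\left(Q \right)} = - 2 Q^{2}$ ($Z{\left(Q \right)} = \left(Q^{2} + Q Q\right) + 4 \left(-1\right) Q^{2} = \left(Q^{2} + Q^{2}\right) - 4 Q^{2} = 2 Q^{2} - 4 Q^{2} = - 2 Q^{2}$)
$Z{\left(13 \right)} - 8442 = - 2 \cdot 13^{2} - 8442 = \left(-2\right) 169 - 8442 = -338 - 8442 = -8780$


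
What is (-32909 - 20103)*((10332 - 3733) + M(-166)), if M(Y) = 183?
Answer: -359527384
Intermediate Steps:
(-32909 - 20103)*((10332 - 3733) + M(-166)) = (-32909 - 20103)*((10332 - 3733) + 183) = -53012*(6599 + 183) = -53012*6782 = -359527384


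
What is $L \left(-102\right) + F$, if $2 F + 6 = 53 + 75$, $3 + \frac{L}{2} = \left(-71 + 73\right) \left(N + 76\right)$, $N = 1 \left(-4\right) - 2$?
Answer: $-27887$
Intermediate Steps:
$N = -6$ ($N = -4 - 2 = -6$)
$L = 274$ ($L = -6 + 2 \left(-71 + 73\right) \left(-6 + 76\right) = -6 + 2 \cdot 2 \cdot 70 = -6 + 2 \cdot 140 = -6 + 280 = 274$)
$F = 61$ ($F = -3 + \frac{53 + 75}{2} = -3 + \frac{1}{2} \cdot 128 = -3 + 64 = 61$)
$L \left(-102\right) + F = 274 \left(-102\right) + 61 = -27948 + 61 = -27887$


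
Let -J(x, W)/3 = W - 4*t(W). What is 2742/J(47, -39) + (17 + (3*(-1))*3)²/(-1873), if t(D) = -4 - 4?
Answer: 1711474/13111 ≈ 130.54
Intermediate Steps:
t(D) = -8
J(x, W) = -96 - 3*W (J(x, W) = -3*(W - 4*(-8)) = -3*(W + 32) = -3*(32 + W) = -96 - 3*W)
2742/J(47, -39) + (17 + (3*(-1))*3)²/(-1873) = 2742/(-96 - 3*(-39)) + (17 + (3*(-1))*3)²/(-1873) = 2742/(-96 + 117) + (17 - 3*3)²*(-1/1873) = 2742/21 + (17 - 9)²*(-1/1873) = 2742*(1/21) + 8²*(-1/1873) = 914/7 + 64*(-1/1873) = 914/7 - 64/1873 = 1711474/13111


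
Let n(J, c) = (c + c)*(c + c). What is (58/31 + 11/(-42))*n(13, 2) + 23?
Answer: 31733/651 ≈ 48.745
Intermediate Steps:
n(J, c) = 4*c² (n(J, c) = (2*c)*(2*c) = 4*c²)
(58/31 + 11/(-42))*n(13, 2) + 23 = (58/31 + 11/(-42))*(4*2²) + 23 = (58*(1/31) + 11*(-1/42))*(4*4) + 23 = (58/31 - 11/42)*16 + 23 = (2095/1302)*16 + 23 = 16760/651 + 23 = 31733/651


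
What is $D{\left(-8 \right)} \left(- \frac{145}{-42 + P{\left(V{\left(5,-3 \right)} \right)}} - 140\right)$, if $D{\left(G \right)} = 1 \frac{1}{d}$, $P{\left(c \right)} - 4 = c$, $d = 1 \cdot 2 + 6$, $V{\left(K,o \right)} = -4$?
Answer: $- \frac{5735}{336} \approx -17.068$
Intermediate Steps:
$d = 8$ ($d = 2 + 6 = 8$)
$P{\left(c \right)} = 4 + c$
$D{\left(G \right)} = \frac{1}{8}$ ($D{\left(G \right)} = 1 \cdot \frac{1}{8} = \frac{1}{8}$)
$D{\left(-8 \right)} \left(- \frac{145}{-42 + P{\left(V{\left(5,-3 \right)} \right)}} - 140\right) = \frac{- \frac{145}{-42 + \left(4 - 4\right)} - 140}{8} = \frac{- \frac{145}{-42 + 0} - 140}{8} = \frac{- \frac{145}{-42} - 140}{8} = \frac{\left(-145\right) \left(- \frac{1}{42}\right) - 140}{8} = \frac{\frac{145}{42} - 140}{8} = \frac{1}{8} \left(- \frac{5735}{42}\right) = - \frac{5735}{336}$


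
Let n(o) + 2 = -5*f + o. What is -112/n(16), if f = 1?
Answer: -112/9 ≈ -12.444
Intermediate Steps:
n(o) = -7 + o (n(o) = -2 + (-5*1 + o) = -2 + (-5 + o) = -7 + o)
-112/n(16) = -112/(-7 + 16) = -112/9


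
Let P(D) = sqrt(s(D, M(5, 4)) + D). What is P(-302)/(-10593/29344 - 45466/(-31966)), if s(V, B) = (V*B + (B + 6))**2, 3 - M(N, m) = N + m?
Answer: 469005152*sqrt(3283042)/497769233 ≈ 1707.2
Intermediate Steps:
M(N, m) = 3 - N - m (M(N, m) = 3 - (N + m) = 3 + (-N - m) = 3 - N - m)
s(V, B) = (6 + B + B*V)**2 (s(V, B) = (B*V + (6 + B))**2 = (6 + B + B*V)**2)
P(D) = sqrt(D + 36*D**2) (P(D) = sqrt((6 + (3 - 1*5 - 1*4) + (3 - 1*5 - 1*4)*D)**2 + D) = sqrt((6 + (3 - 5 - 4) + (3 - 5 - 4)*D)**2 + D) = sqrt((6 - 6 - 6*D)**2 + D) = sqrt((-6*D)**2 + D) = sqrt(36*D**2 + D) = sqrt(D + 36*D**2))
P(-302)/(-10593/29344 - 45466/(-31966)) = sqrt(-302*(1 + 36*(-302)))/(-10593/29344 - 45466/(-31966)) = sqrt(-302*(1 - 10872))/(-10593*1/29344 - 45466*(-1/31966)) = sqrt(-302*(-10871))/(-10593/29344 + 22733/15983) = sqrt(3283042)/(497769233/469005152) = sqrt(3283042)*(469005152/497769233) = 469005152*sqrt(3283042)/497769233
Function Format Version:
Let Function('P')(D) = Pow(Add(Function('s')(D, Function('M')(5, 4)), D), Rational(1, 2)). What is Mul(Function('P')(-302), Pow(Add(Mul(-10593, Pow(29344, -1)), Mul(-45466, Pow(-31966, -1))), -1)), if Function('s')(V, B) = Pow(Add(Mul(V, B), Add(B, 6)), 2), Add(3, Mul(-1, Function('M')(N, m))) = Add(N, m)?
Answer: Mul(Rational(469005152, 497769233), Pow(3283042, Rational(1, 2))) ≈ 1707.2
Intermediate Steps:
Function('M')(N, m) = Add(3, Mul(-1, N), Mul(-1, m)) (Function('M')(N, m) = Add(3, Mul(-1, Add(N, m))) = Add(3, Add(Mul(-1, N), Mul(-1, m))) = Add(3, Mul(-1, N), Mul(-1, m)))
Function('s')(V, B) = Pow(Add(6, B, Mul(B, V)), 2) (Function('s')(V, B) = Pow(Add(Mul(B, V), Add(6, B)), 2) = Pow(Add(6, B, Mul(B, V)), 2))
Function('P')(D) = Pow(Add(D, Mul(36, Pow(D, 2))), Rational(1, 2)) (Function('P')(D) = Pow(Add(Pow(Add(6, Add(3, Mul(-1, 5), Mul(-1, 4)), Mul(Add(3, Mul(-1, 5), Mul(-1, 4)), D)), 2), D), Rational(1, 2)) = Pow(Add(Pow(Add(6, Add(3, -5, -4), Mul(Add(3, -5, -4), D)), 2), D), Rational(1, 2)) = Pow(Add(Pow(Add(6, -6, Mul(-6, D)), 2), D), Rational(1, 2)) = Pow(Add(Pow(Mul(-6, D), 2), D), Rational(1, 2)) = Pow(Add(Mul(36, Pow(D, 2)), D), Rational(1, 2)) = Pow(Add(D, Mul(36, Pow(D, 2))), Rational(1, 2)))
Mul(Function('P')(-302), Pow(Add(Mul(-10593, Pow(29344, -1)), Mul(-45466, Pow(-31966, -1))), -1)) = Mul(Pow(Mul(-302, Add(1, Mul(36, -302))), Rational(1, 2)), Pow(Add(Mul(-10593, Pow(29344, -1)), Mul(-45466, Pow(-31966, -1))), -1)) = Mul(Pow(Mul(-302, Add(1, -10872)), Rational(1, 2)), Pow(Add(Mul(-10593, Rational(1, 29344)), Mul(-45466, Rational(-1, 31966))), -1)) = Mul(Pow(Mul(-302, -10871), Rational(1, 2)), Pow(Add(Rational(-10593, 29344), Rational(22733, 15983)), -1)) = Mul(Pow(3283042, Rational(1, 2)), Pow(Rational(497769233, 469005152), -1)) = Mul(Pow(3283042, Rational(1, 2)), Rational(469005152, 497769233)) = Mul(Rational(469005152, 497769233), Pow(3283042, Rational(1, 2)))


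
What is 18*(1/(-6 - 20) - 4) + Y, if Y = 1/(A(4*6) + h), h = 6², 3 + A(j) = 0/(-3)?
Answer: -31172/429 ≈ -72.662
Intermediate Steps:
A(j) = -3 (A(j) = -3 + 0/(-3) = -3 + 0*(-⅓) = -3 + 0 = -3)
h = 36
Y = 1/33 (Y = 1/(-3 + 36) = 1/33 ≈ 0.030303)
18*(1/(-6 - 20) - 4) + Y = 18*(1/(-6 - 20) - 4) + 1/33 = 18*(1/(-26) - 4) + 1/33 = 18*(-1/26 - 4) + 1/33 = 18*(-105/26) + 1/33 = -945/13 + 1/33 = -31172/429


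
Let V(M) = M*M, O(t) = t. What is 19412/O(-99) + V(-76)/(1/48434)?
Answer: 27695704204/99 ≈ 2.7975e+8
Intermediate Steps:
V(M) = M²
19412/O(-99) + V(-76)/(1/48434) = 19412/(-99) + (-76)²/(1/48434) = 19412*(-1/99) + 5776/(1/48434) = -19412/99 + 5776*48434 = -19412/99 + 279754784 = 27695704204/99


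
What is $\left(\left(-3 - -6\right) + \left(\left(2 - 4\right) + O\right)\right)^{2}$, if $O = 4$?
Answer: $25$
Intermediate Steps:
$\left(\left(-3 - -6\right) + \left(\left(2 - 4\right) + O\right)\right)^{2} = \left(\left(-3 - -6\right) + \left(\left(2 - 4\right) + 4\right)\right)^{2} = \left(\left(-3 + 6\right) + \left(-2 + 4\right)\right)^{2} = \left(3 + 2\right)^{2} = 5^{2} = 25$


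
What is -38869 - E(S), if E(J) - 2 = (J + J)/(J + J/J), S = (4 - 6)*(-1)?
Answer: -116617/3 ≈ -38872.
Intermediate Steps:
S = 2 (S = -2*(-1) = 2)
E(J) = 2 + 2*J/(1 + J) (E(J) = 2 + (J + J)/(J + J/J) = 2 + (2*J)/(J + 1) = 2 + (2*J)/(1 + J) = 2 + 2*J/(1 + J))
-38869 - E(S) = -38869 - 2*(1 + 2*2)/(1 + 2) = -38869 - 2*(1 + 4)/3 = -38869 - 2*5/3 = -38869 - 1*10/3 = -38869 - 10/3 = -116617/3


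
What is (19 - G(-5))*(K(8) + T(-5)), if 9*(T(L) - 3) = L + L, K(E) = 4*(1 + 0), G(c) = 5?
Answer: 742/9 ≈ 82.444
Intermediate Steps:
K(E) = 4 (K(E) = 4*1 = 4)
T(L) = 3 + 2*L/9 (T(L) = 3 + (L + L)/9 = 3 + (2*L)/9 = 3 + 2*L/9)
(19 - G(-5))*(K(8) + T(-5)) = (19 - 1*5)*(4 + (3 + (2/9)*(-5))) = (19 - 5)*(4 + (3 - 10/9)) = 14*(4 + 17/9) = 14*(53/9) = 742/9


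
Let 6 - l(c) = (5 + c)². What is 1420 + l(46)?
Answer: -1175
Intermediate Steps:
l(c) = 6 - (5 + c)²
1420 + l(46) = 1420 + (6 - (5 + 46)²) = 1420 + (6 - 1*51²) = 1420 + (6 - 1*2601) = 1420 + (6 - 2601) = 1420 - 2595 = -1175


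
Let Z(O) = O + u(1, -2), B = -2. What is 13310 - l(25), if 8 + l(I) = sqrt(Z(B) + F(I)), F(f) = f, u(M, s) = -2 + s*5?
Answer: 13318 - sqrt(11) ≈ 13315.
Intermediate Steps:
u(M, s) = -2 + 5*s
Z(O) = -12 + O (Z(O) = O + (-2 + 5*(-2)) = O + (-2 - 10) = O - 12 = -12 + O)
l(I) = -8 + sqrt(-14 + I) (l(I) = -8 + sqrt((-12 - 2) + I) = -8 + sqrt(-14 + I))
13310 - l(25) = 13310 - (-8 + sqrt(-14 + 25)) = 13310 - (-8 + sqrt(11)) = 13310 + (8 - sqrt(11)) = 13318 - sqrt(11)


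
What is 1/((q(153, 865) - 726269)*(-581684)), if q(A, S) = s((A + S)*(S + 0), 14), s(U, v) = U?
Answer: -1/89754422884 ≈ -1.1142e-11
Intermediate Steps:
q(A, S) = S*(A + S) (q(A, S) = (A + S)*(S + 0) = (A + S)*S = S*(A + S))
1/((q(153, 865) - 726269)*(-581684)) = 1/(865*(153 + 865) - 726269*(-581684)) = -1/581684/(865*1018 - 726269) = -1/581684/(880570 - 726269) = -1/581684/154301 = (1/154301)*(-1/581684) = -1/89754422884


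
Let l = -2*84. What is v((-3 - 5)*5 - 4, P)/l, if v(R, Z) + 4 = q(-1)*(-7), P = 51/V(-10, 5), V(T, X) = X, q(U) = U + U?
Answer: -5/84 ≈ -0.059524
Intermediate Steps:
q(U) = 2*U
P = 51/5 ≈ 10.200
v(R, Z) = 10 (v(R, Z) = -4 + (2*(-1))*(-7) = -4 - 2*(-7) = -4 + 14 = 10)
l = -168
v((-3 - 5)*5 - 4, P)/l = 10/(-168) = 10*(-1/168) = -5/84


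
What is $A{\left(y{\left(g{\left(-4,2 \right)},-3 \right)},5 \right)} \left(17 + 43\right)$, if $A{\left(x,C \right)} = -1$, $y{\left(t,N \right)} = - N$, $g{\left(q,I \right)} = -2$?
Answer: $-60$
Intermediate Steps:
$A{\left(y{\left(g{\left(-4,2 \right)},-3 \right)},5 \right)} \left(17 + 43\right) = - (17 + 43) = \left(-1\right) 60 = -60$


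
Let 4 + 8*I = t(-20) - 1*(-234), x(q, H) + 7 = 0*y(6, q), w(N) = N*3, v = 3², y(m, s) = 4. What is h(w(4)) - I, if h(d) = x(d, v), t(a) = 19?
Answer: -305/8 ≈ -38.125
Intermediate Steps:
v = 9
w(N) = 3*N
x(q, H) = -7 (x(q, H) = -7 + 0*4 = -7 + 0 = -7)
h(d) = -7
I = 249/8 (I = -½ + (19 - 1*(-234))/8 = -½ + (19 + 234)/8 = -½ + (⅛)*253 = -½ + 253/8 = 249/8 ≈ 31.125)
h(w(4)) - I = -7 - 1*249/8 = -7 - 249/8 = -305/8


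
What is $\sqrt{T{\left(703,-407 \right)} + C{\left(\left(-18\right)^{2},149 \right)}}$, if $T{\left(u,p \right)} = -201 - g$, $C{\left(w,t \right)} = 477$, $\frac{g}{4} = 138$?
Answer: $2 i \sqrt{69} \approx 16.613 i$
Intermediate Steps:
$g = 552$ ($g = 4 \cdot 138 = 552$)
$T{\left(u,p \right)} = -753$ ($T{\left(u,p \right)} = -201 - 552 = -753$)
$\sqrt{T{\left(703,-407 \right)} + C{\left(\left(-18\right)^{2},149 \right)}} = \sqrt{-753 + 477} = \sqrt{-276} = 2 i \sqrt{69}$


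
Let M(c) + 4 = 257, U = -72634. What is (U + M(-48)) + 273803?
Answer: 201422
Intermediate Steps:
M(c) = 253 (M(c) = -4 + 257 = 253)
(U + M(-48)) + 273803 = (-72634 + 253) + 273803 = -72381 + 273803 = 201422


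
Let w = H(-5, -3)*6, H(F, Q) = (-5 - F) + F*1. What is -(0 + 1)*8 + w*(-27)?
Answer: 802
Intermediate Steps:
H(F, Q) = -5 (H(F, Q) = (-5 - F) + F = -5)
w = -30 (w = -5*6 = -30)
-(0 + 1)*8 + w*(-27) = -(0 + 1)*8 - 30*(-27) = -1*1*8 + 810 = -1*8 + 810 = -8 + 810 = 802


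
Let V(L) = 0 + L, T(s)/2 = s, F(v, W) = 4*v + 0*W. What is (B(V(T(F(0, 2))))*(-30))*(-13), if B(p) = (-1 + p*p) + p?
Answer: -390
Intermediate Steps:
F(v, W) = 4*v (F(v, W) = 4*v + 0 = 4*v)
T(s) = 2*s
V(L) = L
B(p) = -1 + p + p² (B(p) = (-1 + p²) + p = -1 + p + p²)
(B(V(T(F(0, 2))))*(-30))*(-13) = ((-1 + 2*(4*0) + (2*(4*0))²)*(-30))*(-13) = ((-1 + 2*0 + (2*0)²)*(-30))*(-13) = ((-1 + 0 + 0²)*(-30))*(-13) = ((-1 + 0 + 0)*(-30))*(-13) = -1*(-30)*(-13) = 30*(-13) = -390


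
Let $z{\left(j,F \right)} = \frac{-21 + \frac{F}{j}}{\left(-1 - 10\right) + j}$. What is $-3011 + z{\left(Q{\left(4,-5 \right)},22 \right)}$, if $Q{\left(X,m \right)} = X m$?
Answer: $- \frac{933189}{310} \approx -3010.3$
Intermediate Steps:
$z{\left(j,F \right)} = \frac{-21 + \frac{F}{j}}{-11 + j}$
$-3011 + z{\left(Q{\left(4,-5 \right)},22 \right)} = -3011 + \frac{22 - 21 \cdot 4 \left(-5\right)}{4 \left(-5\right) \left(-11 + 4 \left(-5\right)\right)} = -3011 + \frac{22 - -420}{\left(-20\right) \left(-11 - 20\right)} = -3011 - \frac{22 + 420}{20 \left(-31\right)} = -3011 - \left(- \frac{1}{620}\right) 442 = -3011 + \frac{221}{310} = - \frac{933189}{310}$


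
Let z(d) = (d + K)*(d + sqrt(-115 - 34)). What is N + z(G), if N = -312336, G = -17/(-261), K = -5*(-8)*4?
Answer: -21275930447/68121 + 41777*I*sqrt(149)/261 ≈ -3.1233e+5 + 1953.8*I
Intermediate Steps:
K = 160 (K = 40*4 = 160)
G = 17/261 (G = -17*(-1/261) = 17/261 ≈ 0.065134)
z(d) = (160 + d)*(d + I*sqrt(149)) (z(d) = (d + 160)*(d + sqrt(-115 - 34)) = (160 + d)*(d + sqrt(-149)) = (160 + d)*(d + I*sqrt(149)))
N + z(G) = -312336 + ((17/261)**2 + 160*(17/261) + 160*I*sqrt(149) + I*(17/261)*sqrt(149)) = -312336 + (289/68121 + 2720/261 + 160*I*sqrt(149) + 17*I*sqrt(149)/261) = -312336 + (710209/68121 + 41777*I*sqrt(149)/261) = -21275930447/68121 + 41777*I*sqrt(149)/261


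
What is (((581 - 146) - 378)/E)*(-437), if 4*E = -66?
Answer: 16606/11 ≈ 1509.6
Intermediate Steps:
E = -33/2 (E = (1/4)*(-66) = -33/2 ≈ -16.500)
(((581 - 146) - 378)/E)*(-437) = (((581 - 146) - 378)/(-33/2))*(-437) = ((435 - 378)*(-2/33))*(-437) = (57*(-2/33))*(-437) = -38/11*(-437) = 16606/11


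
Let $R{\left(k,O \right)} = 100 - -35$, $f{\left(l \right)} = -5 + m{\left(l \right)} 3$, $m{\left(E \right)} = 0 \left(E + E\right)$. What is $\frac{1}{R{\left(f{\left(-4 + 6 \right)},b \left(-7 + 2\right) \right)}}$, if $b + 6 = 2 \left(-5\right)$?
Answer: $\frac{1}{135} \approx 0.0074074$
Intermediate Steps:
$m{\left(E \right)} = 0$ ($m{\left(E \right)} = 0 \cdot 2 E = 0$)
$f{\left(l \right)} = -5$ ($f{\left(l \right)} = -5 + 0 \cdot 3 = -5 + 0 = -5$)
$b = -16$ ($b = -6 + 2 \left(-5\right) = -6 - 10 = -16$)
$R{\left(k,O \right)} = 135$ ($R{\left(k,O \right)} = 100 + 35 = 135$)
$\frac{1}{R{\left(f{\left(-4 + 6 \right)},b \left(-7 + 2\right) \right)}} = \frac{1}{135}$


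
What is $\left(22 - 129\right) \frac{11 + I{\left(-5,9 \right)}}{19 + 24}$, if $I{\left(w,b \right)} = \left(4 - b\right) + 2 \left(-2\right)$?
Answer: $- \frac{214}{43} \approx -4.9767$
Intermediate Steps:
$I{\left(w,b \right)} = - b$ ($I{\left(w,b \right)} = \left(4 - b\right) - 4 = - b$)
$\left(22 - 129\right) \frac{11 + I{\left(-5,9 \right)}}{19 + 24} = \left(22 - 129\right) \frac{11 - 9}{19 + 24} = - 107 \frac{11 - 9}{43} = - 107 \cdot 2 \cdot \frac{1}{43} = \left(-107\right) \frac{2}{43} = - \frac{214}{43}$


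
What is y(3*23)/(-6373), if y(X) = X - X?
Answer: 0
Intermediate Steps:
y(X) = 0
y(3*23)/(-6373) = 0/(-6373) = 0*(-1/6373) = 0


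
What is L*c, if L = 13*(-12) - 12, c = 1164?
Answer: -195552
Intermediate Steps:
L = -168 (L = -156 - 12 = -168)
L*c = -168*1164 = -195552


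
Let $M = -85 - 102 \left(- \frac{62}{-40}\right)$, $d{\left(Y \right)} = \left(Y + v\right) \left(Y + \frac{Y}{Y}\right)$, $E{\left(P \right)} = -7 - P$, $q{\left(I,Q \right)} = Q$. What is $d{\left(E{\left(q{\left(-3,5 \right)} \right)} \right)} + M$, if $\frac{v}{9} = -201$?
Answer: $\frac{197879}{10} \approx 19788.0$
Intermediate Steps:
$v = -1809$ ($v = 9 \left(-201\right) = -1809$)
$d{\left(Y \right)} = \left(1 + Y\right) \left(-1809 + Y\right)$ ($d{\left(Y \right)} = \left(Y - 1809\right) \left(Y + \frac{Y}{Y}\right) = \left(-1809 + Y\right) \left(Y + 1\right) = \left(-1809 + Y\right) \left(1 + Y\right) = \left(1 + Y\right) \left(-1809 + Y\right)$)
$M = - \frac{2431}{10}$ ($M = -85 - 102 \left(\left(-62\right) \left(- \frac{1}{40}\right)\right) = -85 - \frac{1581}{10} = - \frac{2431}{10} \approx -243.1$)
$d{\left(E{\left(q{\left(-3,5 \right)} \right)} \right)} + M = \left(-1809 + \left(-7 - 5\right)^{2} - 1808 \left(-7 - 5\right)\right) - \frac{2431}{10} = \left(-1809 + \left(-12\right)^{2} - -21696\right) - \frac{2431}{10} = \left(-1809 + 144 + 21696\right) - \frac{2431}{10} = 20031 - \frac{2431}{10} = \frac{197879}{10}$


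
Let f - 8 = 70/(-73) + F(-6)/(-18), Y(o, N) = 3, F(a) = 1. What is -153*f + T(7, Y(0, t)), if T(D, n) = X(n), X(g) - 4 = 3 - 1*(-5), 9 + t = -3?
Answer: -154291/146 ≈ -1056.8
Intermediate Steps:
t = -12 (t = -9 - 3 = -12)
f = 9179/1314 (f = 8 + (70/(-73) + 1/(-18)) = 8 + (70*(-1/73) + 1*(-1/18)) = 8 + (-70/73 - 1/18) = 8 - 1333/1314 = 9179/1314 ≈ 6.9855)
X(g) = 12 (X(g) = 4 + (3 - 1*(-5)) = 4 + (3 + 5) = 4 + 8 = 12)
T(D, n) = 12
-153*f + T(7, Y(0, t)) = -153*9179/1314 + 12 = -156043/146 + 12 = -154291/146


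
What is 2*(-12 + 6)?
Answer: -12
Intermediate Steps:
2*(-12 + 6) = 2*(-6) = -12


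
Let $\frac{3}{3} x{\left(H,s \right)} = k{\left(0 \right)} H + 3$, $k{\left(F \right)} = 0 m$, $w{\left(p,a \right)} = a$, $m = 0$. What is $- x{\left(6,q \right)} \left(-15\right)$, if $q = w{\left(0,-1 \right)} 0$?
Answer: $45$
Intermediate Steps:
$k{\left(F \right)} = 0$ ($k{\left(F \right)} = 0 \cdot 0 = 0$)
$q = 0$ ($q = \left(-1\right) 0 = 0$)
$x{\left(H,s \right)} = 3$ ($x{\left(H,s \right)} = 0 H + 3 = 0 + 3 = 3$)
$- x{\left(6,q \right)} \left(-15\right) = \left(-1\right) 3 \left(-15\right) = \left(-3\right) \left(-15\right) = 45$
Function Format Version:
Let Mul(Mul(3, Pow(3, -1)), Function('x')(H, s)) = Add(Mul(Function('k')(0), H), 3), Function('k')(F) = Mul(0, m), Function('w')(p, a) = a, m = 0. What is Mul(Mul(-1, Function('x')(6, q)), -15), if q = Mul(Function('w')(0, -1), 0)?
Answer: 45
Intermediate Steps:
Function('k')(F) = 0 (Function('k')(F) = Mul(0, 0) = 0)
q = 0 (q = Mul(-1, 0) = 0)
Function('x')(H, s) = 3 (Function('x')(H, s) = Add(Mul(0, H), 3) = Add(0, 3) = 3)
Mul(Mul(-1, Function('x')(6, q)), -15) = Mul(Mul(-1, 3), -15) = Mul(-3, -15) = 45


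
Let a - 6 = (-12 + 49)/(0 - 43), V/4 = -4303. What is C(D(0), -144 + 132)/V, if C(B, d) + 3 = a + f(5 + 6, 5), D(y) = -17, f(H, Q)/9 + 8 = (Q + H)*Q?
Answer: -6989/185029 ≈ -0.037772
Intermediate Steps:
V = -17212 (V = 4*(-4303) = -17212)
f(H, Q) = -72 + 9*Q*(H + Q) (f(H, Q) = -72 + 9*((Q + H)*Q) = -72 + 9*((H + Q)*Q) = -72 + 9*(Q*(H + Q)) = -72 + 9*Q*(H + Q))
a = 221/43 (a = 6 + (-12 + 49)/(0 - 43) = 6 + 37/(-43) = 6 + 37*(-1/43) = 6 - 37/43 = 221/43 ≈ 5.1395)
C(B, d) = 27956/43 (C(B, d) = -3 + (221/43 + (-72 + 9*5² + 9*(5 + 6)*5)) = -3 + (221/43 + (-72 + 9*25 + 9*11*5)) = -3 + (221/43 + (-72 + 225 + 495)) = -3 + (221/43 + 648) = -3 + 28085/43 = 27956/43)
C(D(0), -144 + 132)/V = (27956/43)/(-17212) = (27956/43)*(-1/17212) = -6989/185029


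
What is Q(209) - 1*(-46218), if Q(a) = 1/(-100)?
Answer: 4621799/100 ≈ 46218.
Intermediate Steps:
Q(a) = -1/100
Q(209) - 1*(-46218) = -1/100 - 1*(-46218) = -1/100 + 46218 = 4621799/100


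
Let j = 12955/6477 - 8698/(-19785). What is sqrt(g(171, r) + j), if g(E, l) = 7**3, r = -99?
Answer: 2*sqrt(17508431524061330)/14238605 ≈ 18.586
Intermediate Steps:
j = 34739069/14238605 (j = 12955*(1/6477) - 8698*(-1/19785) = 12955/6477 + 8698/19785 = 34739069/14238605 ≈ 2.4398)
g(E, l) = 343
sqrt(g(171, r) + j) = sqrt(343 + 34739069/14238605) = sqrt(4918580584/14238605) = 2*sqrt(17508431524061330)/14238605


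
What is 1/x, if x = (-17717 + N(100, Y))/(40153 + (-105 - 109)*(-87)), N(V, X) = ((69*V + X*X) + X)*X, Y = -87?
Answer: -58771/1268951 ≈ -0.046315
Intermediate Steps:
N(V, X) = X*(X + X² + 69*V) (N(V, X) = ((69*V + X²) + X)*X = ((X² + 69*V) + X)*X = (X + X² + 69*V)*X = X*(X + X² + 69*V))
x = -1268951/58771 (x = (-17717 - 87*(-87 + (-87)² + 69*100))/(40153 + (-105 - 109)*(-87)) = (-17717 - 87*(-87 + 7569 + 6900))/(40153 - 214*(-87)) = (-17717 - 87*14382)/(40153 + 18618) = (-17717 - 1251234)/58771 = -1268951*1/58771 = -1268951/58771 ≈ -21.591)
1/x = 1/(-1268951/58771) = -58771/1268951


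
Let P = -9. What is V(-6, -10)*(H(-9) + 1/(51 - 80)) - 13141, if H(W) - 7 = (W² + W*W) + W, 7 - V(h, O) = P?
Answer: -306865/29 ≈ -10582.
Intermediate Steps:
V(h, O) = 16 (V(h, O) = 7 - 1*(-9) = 7 + 9 = 16)
H(W) = 7 + W + 2*W² (H(W) = 7 + ((W² + W*W) + W) = 7 + ((W² + W²) + W) = 7 + (2*W² + W) = 7 + (W + 2*W²) = 7 + W + 2*W²)
V(-6, -10)*(H(-9) + 1/(51 - 80)) - 13141 = 16*((7 - 9 + 2*(-9)²) + 1/(51 - 80)) - 13141 = 16*((7 - 9 + 2*81) + 1/(-29)) - 13141 = 16*((7 - 9 + 162) - 1/29) - 13141 = 16*(160 - 1/29) - 13141 = 16*(4639/29) - 13141 = 74224/29 - 13141 = -306865/29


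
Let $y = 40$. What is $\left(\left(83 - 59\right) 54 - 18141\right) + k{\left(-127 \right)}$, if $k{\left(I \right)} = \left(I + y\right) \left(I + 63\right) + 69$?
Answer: $-11208$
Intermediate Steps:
$k{\left(I \right)} = 69 + \left(40 + I\right) \left(63 + I\right)$ ($k{\left(I \right)} = \left(I + 40\right) \left(I + 63\right) + 69 = \left(40 + I\right) \left(63 + I\right) + 69 = 69 + \left(40 + I\right) \left(63 + I\right)$)
$\left(\left(83 - 59\right) 54 - 18141\right) + k{\left(-127 \right)} = \left(\left(83 - 59\right) 54 - 18141\right) + \left(2589 + \left(-127\right)^{2} + 103 \left(-127\right)\right) = \left(24 \cdot 54 - 18141\right) + \left(2589 + 16129 - 13081\right) = \left(1296 - 18141\right) + 5637 = -16845 + 5637 = -11208$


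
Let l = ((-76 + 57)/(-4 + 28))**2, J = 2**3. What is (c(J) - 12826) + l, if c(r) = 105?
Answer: -7326935/576 ≈ -12720.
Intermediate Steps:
J = 8
l = 361/576 (l = (-19/24)**2 = 361/576 ≈ 0.62674)
(c(J) - 12826) + l = (105 - 12826) + 361/576 = -12721 + 361/576 = -7326935/576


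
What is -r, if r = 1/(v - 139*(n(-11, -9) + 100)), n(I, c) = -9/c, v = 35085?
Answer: -1/21046 ≈ -4.7515e-5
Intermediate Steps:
r = 1/21046 (r = 1/(35085 - 139*(-9/(-9) + 100)) = 1/(35085 - 139*(-9*(-⅑) + 100)) = 1/(35085 - 139*(1 + 100)) = 1/(35085 - 139*101) = 1/(35085 - 14039) = 1/21046 ≈ 4.7515e-5)
-r = -1*1/21046 = -1/21046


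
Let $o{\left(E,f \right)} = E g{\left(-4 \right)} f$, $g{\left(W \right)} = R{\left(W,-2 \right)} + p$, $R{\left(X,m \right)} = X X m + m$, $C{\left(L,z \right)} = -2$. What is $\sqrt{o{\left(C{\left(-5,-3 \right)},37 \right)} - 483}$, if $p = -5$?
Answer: $3 \sqrt{267} \approx 49.02$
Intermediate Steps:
$R{\left(X,m \right)} = m + m X^{2}$ ($R{\left(X,m \right)} = X^{2} m + m = m X^{2} + m = m + m X^{2}$)
$g{\left(W \right)} = -7 - 2 W^{2}$ ($g{\left(W \right)} = - 2 \left(1 + W^{2}\right) - 5 = \left(-2 - 2 W^{2}\right) - 5 = -7 - 2 W^{2}$)
$o{\left(E,f \right)} = - 39 E f$ ($o{\left(E,f \right)} = E \left(-7 - 2 \left(-4\right)^{2}\right) f = E \left(-7 - 32\right) f = E \left(-39\right) f = - 39 E f$)
$\sqrt{o{\left(C{\left(-5,-3 \right)},37 \right)} - 483} = \sqrt{\left(-39\right) \left(-2\right) 37 - 483} = \sqrt{2886 - 483} = \sqrt{2403} = 3 \sqrt{267}$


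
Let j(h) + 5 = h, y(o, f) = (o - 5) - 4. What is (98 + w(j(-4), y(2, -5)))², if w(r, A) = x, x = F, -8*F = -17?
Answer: 641601/64 ≈ 10025.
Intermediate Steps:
F = 17/8 (F = -⅛*(-17) = 17/8 ≈ 2.1250)
y(o, f) = -9 + o (y(o, f) = (-5 + o) - 4 = -9 + o)
x = 17/8 ≈ 2.1250
j(h) = -5 + h
w(r, A) = 17/8
(98 + w(j(-4), y(2, -5)))² = (98 + 17/8)² = (801/8)² = 641601/64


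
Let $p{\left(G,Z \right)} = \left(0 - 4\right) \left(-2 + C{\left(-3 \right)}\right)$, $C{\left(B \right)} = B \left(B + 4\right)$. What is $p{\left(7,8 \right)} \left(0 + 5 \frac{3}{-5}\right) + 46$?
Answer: $-14$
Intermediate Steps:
$C{\left(B \right)} = B \left(4 + B\right)$
$p{\left(G,Z \right)} = 20$ ($p{\left(G,Z \right)} = \left(0 - 4\right) \left(-2 - 3 \left(4 - 3\right)\right) = - 4 \left(-2 - 3\right) = \left(-4\right) \left(-5\right) = 20$)
$p{\left(7,8 \right)} \left(0 + 5 \frac{3}{-5}\right) + 46 = 20 \left(0 + 5 \frac{3}{-5}\right) + 46 = 20 \left(0 + 5 \cdot 3 \left(- \frac{1}{5}\right)\right) + 46 = 20 \left(0 + 5 \left(- \frac{3}{5}\right)\right) + 46 = 20 \left(0 - 3\right) + 46 = 20 \left(-3\right) + 46 = -60 + 46 = -14$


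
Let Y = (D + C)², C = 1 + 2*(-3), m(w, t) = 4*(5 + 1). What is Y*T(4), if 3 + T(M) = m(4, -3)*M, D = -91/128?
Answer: 49695573/16384 ≈ 3033.2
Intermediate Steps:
D = -91/128 (D = -91*1/128 = -91/128 ≈ -0.71094)
m(w, t) = 24 (m(w, t) = 4*6 = 24)
C = -5 (C = 1 - 6 = -5)
T(M) = -3 + 24*M
Y = 534361/16384 (Y = (-91/128 - 5)² = (-731/128)² = 534361/16384 ≈ 32.615)
Y*T(4) = 534361*(-3 + 24*4)/16384 = 534361*(-3 + 96)/16384 = (534361/16384)*93 = 49695573/16384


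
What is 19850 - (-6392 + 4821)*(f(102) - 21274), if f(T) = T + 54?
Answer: -33156528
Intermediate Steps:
f(T) = 54 + T
19850 - (-6392 + 4821)*(f(102) - 21274) = 19850 - (-6392 + 4821)*((54 + 102) - 21274) = 19850 - (-1571)*(156 - 21274) = 19850 - (-1571)*(-21118) = 19850 - 1*33176378 = 19850 - 33176378 = -33156528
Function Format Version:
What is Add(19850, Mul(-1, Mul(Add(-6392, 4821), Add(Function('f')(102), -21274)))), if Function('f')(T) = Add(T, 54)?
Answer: -33156528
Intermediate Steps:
Function('f')(T) = Add(54, T)
Add(19850, Mul(-1, Mul(Add(-6392, 4821), Add(Function('f')(102), -21274)))) = Add(19850, Mul(-1, Mul(Add(-6392, 4821), Add(Add(54, 102), -21274)))) = Add(19850, Mul(-1, Mul(-1571, Add(156, -21274)))) = Add(19850, Mul(-1, Mul(-1571, -21118))) = Add(19850, Mul(-1, 33176378)) = Add(19850, -33176378) = -33156528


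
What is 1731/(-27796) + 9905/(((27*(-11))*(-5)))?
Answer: 54549769/8255412 ≈ 6.6078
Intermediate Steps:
1731/(-27796) + 9905/(((27*(-11))*(-5))) = 1731*(-1/27796) + 9905/((-297*(-5))) = -1731/27796 + 9905/1485 = -1731/27796 + 9905*(1/1485) = -1731/27796 + 1981/297 = 54549769/8255412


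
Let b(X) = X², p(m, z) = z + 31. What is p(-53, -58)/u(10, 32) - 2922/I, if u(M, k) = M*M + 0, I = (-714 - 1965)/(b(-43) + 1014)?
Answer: 278832089/89300 ≈ 3122.4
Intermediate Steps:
p(m, z) = 31 + z
I = -2679/2863 (I = (-714 - 1965)/((-43)² + 1014) = -2679/(1849 + 1014) = -2679/2863 ≈ -0.93573)
u(M, k) = M² (u(M, k) = M² + 0 = M²)
p(-53, -58)/u(10, 32) - 2922/I = (31 - 58)/(10²) - 2922/(-2679/2863) = -27/100 - 2922*(-2863/2679) = -27*1/100 + 2788562/893 = -27/100 + 2788562/893 = 278832089/89300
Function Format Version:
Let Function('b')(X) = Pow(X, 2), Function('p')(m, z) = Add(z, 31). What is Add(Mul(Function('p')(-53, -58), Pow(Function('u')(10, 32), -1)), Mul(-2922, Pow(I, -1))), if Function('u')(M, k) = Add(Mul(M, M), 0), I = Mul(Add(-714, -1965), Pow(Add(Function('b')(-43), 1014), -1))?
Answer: Rational(278832089, 89300) ≈ 3122.4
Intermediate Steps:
Function('p')(m, z) = Add(31, z)
I = Rational(-2679, 2863) (I = Mul(Add(-714, -1965), Pow(Add(Pow(-43, 2), 1014), -1)) = Mul(-2679, Pow(Add(1849, 1014), -1)) = Mul(-2679, Pow(2863, -1)) = Mul(-2679, Rational(1, 2863)) = Rational(-2679, 2863) ≈ -0.93573)
Function('u')(M, k) = Pow(M, 2) (Function('u')(M, k) = Add(Pow(M, 2), 0) = Pow(M, 2))
Add(Mul(Function('p')(-53, -58), Pow(Function('u')(10, 32), -1)), Mul(-2922, Pow(I, -1))) = Add(Mul(Add(31, -58), Pow(Pow(10, 2), -1)), Mul(-2922, Pow(Rational(-2679, 2863), -1))) = Add(Mul(-27, Pow(100, -1)), Mul(-2922, Rational(-2863, 2679))) = Add(Mul(-27, Rational(1, 100)), Rational(2788562, 893)) = Add(Rational(-27, 100), Rational(2788562, 893)) = Rational(278832089, 89300)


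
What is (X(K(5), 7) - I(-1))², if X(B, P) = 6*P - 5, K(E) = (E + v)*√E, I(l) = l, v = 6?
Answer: 1444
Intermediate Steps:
K(E) = √E*(6 + E) (K(E) = (E + 6)*√E = (6 + E)*√E = √E*(6 + E))
X(B, P) = -5 + 6*P
(X(K(5), 7) - I(-1))² = ((-5 + 6*7) - 1*(-1))² = ((-5 + 42) + 1)² = (37 + 1)² = 38² = 1444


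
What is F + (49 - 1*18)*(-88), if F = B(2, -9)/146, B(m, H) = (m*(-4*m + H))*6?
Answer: -199246/73 ≈ -2729.4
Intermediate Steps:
B(m, H) = 6*m*(H - 4*m) (B(m, H) = (m*(H - 4*m))*6 = 6*m*(H - 4*m))
F = -102/73 (F = (6*2*(-9 - 4*2))/146 = (6*2*(-9 - 8))*(1/146) = (6*2*(-17))*(1/146) = -204*1/146 = -102/73 ≈ -1.3973)
F + (49 - 1*18)*(-88) = -102/73 + (49 - 1*18)*(-88) = -102/73 + (49 - 18)*(-88) = -102/73 + 31*(-88) = -102/73 - 2728 = -199246/73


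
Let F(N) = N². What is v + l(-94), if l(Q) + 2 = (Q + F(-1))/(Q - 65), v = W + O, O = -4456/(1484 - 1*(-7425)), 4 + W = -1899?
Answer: -899457174/472177 ≈ -1904.9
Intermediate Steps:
W = -1903 (W = -4 - 1899 = -1903)
O = -4456/8909 (O = -4456/(1484 + 7425) = -4456/8909 ≈ -0.50017)
v = -16958283/8909 (v = -1903 - 4456/8909 = -16958283/8909 ≈ -1903.5)
l(Q) = -2 + (1 + Q)/(-65 + Q) (l(Q) = -2 + (Q + (-1)²)/(Q - 65) = -2 + (Q + 1)/(-65 + Q) = -2 + (1 + Q)/(-65 + Q))
v + l(-94) = -16958283/8909 + (131 - 1*(-94))/(-65 - 94) = -16958283/8909 + (131 + 94)/(-159) = -16958283/8909 - 1/159*225 = -16958283/8909 - 75/53 = -899457174/472177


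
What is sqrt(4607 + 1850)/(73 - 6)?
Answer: sqrt(6457)/67 ≈ 1.1993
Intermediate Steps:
sqrt(4607 + 1850)/(73 - 6) = sqrt(6457)/67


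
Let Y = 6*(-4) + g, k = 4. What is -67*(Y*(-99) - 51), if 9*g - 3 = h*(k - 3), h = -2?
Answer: -155038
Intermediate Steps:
g = 1/9 (g = 1/3 + (-2*(4 - 3))/9 = 1/3 + (-2*1)/9 = 1/3 + (1/9)*(-2) = 1/3 - 2/9 = 1/9 ≈ 0.11111)
Y = -215/9 (Y = 6*(-4) + 1/9 = -24 + 1/9 = -215/9 ≈ -23.889)
-67*(Y*(-99) - 51) = -67*(-215/9*(-99) - 51) = -67*(2365 - 51) = -67*2314 = -155038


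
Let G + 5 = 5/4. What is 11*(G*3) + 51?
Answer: -291/4 ≈ -72.750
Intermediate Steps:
G = -15/4 (G = -5 + 5/4 = -15/4 ≈ -3.7500)
11*(G*3) + 51 = 11*(-15/4*3) + 51 = 11*(-45/4) + 51 = -495/4 + 51 = -291/4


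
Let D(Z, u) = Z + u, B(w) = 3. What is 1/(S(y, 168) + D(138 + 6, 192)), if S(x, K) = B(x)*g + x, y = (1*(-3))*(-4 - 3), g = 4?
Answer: 1/369 ≈ 0.0027100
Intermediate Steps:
y = 21 (y = -3*(-7) = 21)
S(x, K) = 12 + x (S(x, K) = 3*4 + x = 12 + x)
1/(S(y, 168) + D(138 + 6, 192)) = 1/((12 + 21) + ((138 + 6) + 192)) = 1/(33 + (144 + 192)) = 1/(33 + 336) = 1/369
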